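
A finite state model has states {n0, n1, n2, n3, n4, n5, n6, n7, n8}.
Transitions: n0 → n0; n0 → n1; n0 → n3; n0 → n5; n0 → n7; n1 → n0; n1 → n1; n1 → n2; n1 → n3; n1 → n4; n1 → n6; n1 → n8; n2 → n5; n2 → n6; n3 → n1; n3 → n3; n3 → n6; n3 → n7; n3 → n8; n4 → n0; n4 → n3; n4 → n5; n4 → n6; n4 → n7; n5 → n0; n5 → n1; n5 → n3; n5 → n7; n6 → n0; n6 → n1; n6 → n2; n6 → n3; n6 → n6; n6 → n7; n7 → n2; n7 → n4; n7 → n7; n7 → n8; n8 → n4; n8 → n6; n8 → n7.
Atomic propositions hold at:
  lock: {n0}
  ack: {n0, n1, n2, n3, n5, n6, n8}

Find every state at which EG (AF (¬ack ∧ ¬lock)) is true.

{n4, n7}

Sat(¬ack) = {n4, n7}
Sat(¬lock) = {n1, n2, n3, n4, n5, n6, n7, n8}
Sat(¬ack ∧ ¬lock) = {n4, n7}
AF (¬ack ∧ ¬lock): least fixpoint, start Z0 = {n4, n7}, add states with every successor in Z. Already a fixed point.
Sat(AF (¬ack ∧ ¬lock)) = {n4, n7}
EG (AF (¬ack ∧ ¬lock)): greatest fixpoint, start Z0 = {n4, n7}, keep only states in Sat with some successor in Z. Already a fixed point.
Sat(EG (AF (¬ack ∧ ¬lock))) = {n4, n7}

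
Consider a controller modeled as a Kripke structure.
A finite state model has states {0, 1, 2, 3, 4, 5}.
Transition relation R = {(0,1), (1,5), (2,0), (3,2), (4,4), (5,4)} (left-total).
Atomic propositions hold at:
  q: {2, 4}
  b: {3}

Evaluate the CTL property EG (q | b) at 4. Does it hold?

Yes

Sat(q | b) = {2, 3, 4}
EG (q | b): greatest fixpoint, start Z0 = {2, 3, 4}, keep only states in Sat with some successor in Z. Z1 = {3, 4}; Z2 = {4}; fixed.
Sat(EG (q | b)) = {4}
4 ∈ Sat(EG (q | b)) = {4}, so the formula holds at 4.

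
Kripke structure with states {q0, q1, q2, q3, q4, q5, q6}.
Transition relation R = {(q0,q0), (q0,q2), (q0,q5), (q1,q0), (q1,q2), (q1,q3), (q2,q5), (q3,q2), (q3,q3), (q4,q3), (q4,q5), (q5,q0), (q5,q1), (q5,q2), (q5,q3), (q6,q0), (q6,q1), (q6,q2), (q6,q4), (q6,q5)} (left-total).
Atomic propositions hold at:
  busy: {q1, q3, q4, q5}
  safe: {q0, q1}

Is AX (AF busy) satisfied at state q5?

AF busy: least fixpoint, start Z0 = {q1, q3, q4, q5}, add states with every successor in Z. Z1 = {q1, q2, q3, q4, q5}; fixed.
Sat(AF busy) = {q1, q2, q3, q4, q5}
Sat(AX (AF busy)) = {s : every successor in {q1, q2, q3, q4, q5}} = {q2, q3, q4}
q5 ∉ Sat(AX (AF busy)) = {q2, q3, q4}, so the formula does not hold at q5.

No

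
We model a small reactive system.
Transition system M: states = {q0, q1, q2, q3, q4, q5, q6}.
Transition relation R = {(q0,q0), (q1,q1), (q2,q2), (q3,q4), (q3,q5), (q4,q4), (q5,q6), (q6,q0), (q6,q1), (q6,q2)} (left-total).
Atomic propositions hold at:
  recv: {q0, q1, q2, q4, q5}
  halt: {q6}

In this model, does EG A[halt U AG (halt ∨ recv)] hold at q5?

Yes

Sat(halt ∨ recv) = {q0, q1, q2, q4, q5, q6}
AG (halt ∨ recv): greatest fixpoint, start Z0 = {q0, q1, q2, q4, q5, q6}, keep only states in Sat with every successor in Z. Already a fixed point.
Sat(AG (halt ∨ recv)) = {q0, q1, q2, q4, q5, q6}
A[halt U AG (halt ∨ recv)]: least fixpoint, start Z0 = Sat(AG (halt ∨ recv)) = {q0, q1, q2, q4, q5, q6}, add states in Sat(halt) with every successor in Z. Already a fixed point.
Sat(A[halt U AG (halt ∨ recv)]) = {q0, q1, q2, q4, q5, q6}
EG A[halt U AG (halt ∨ recv)]: greatest fixpoint, start Z0 = {q0, q1, q2, q4, q5, q6}, keep only states in Sat with some successor in Z. Already a fixed point.
Sat(EG A[halt U AG (halt ∨ recv)]) = {q0, q1, q2, q4, q5, q6}
q5 ∈ Sat(EG A[halt U AG (halt ∨ recv)]) = {q0, q1, q2, q4, q5, q6}, so the formula holds at q5.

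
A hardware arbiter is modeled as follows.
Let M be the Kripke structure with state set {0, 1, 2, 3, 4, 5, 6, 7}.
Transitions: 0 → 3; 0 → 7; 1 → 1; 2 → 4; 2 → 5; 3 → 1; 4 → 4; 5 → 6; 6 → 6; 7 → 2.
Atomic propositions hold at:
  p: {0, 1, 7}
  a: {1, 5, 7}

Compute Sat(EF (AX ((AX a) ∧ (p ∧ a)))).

Sat(AX a) = {s : every successor in {1, 5, 7}} = {1, 3}
Sat(p ∧ a) = {1, 7}
Sat((AX a) ∧ (p ∧ a)) = {1}
Sat(AX ((AX a) ∧ (p ∧ a))) = {s : every successor in {1}} = {1, 3}
EF (AX ((AX a) ∧ (p ∧ a))): least fixpoint, start Z0 = {1, 3}, add states with some successor in Z. Z1 = {0, 1, 3}; fixed.
Sat(EF (AX ((AX a) ∧ (p ∧ a)))) = {0, 1, 3}

{0, 1, 3}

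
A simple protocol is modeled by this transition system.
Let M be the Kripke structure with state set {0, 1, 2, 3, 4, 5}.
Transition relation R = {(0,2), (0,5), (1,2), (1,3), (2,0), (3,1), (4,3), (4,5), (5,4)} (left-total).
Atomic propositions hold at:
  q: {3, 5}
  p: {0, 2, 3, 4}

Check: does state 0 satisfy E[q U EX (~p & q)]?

Yes

Sat(~p) = {1, 5}
Sat(~p & q) = {5}
Sat(EX (~p & q)) = {s : some successor in {5}} = {0, 4}
E[q U EX (~p & q)]: least fixpoint, start Z0 = Sat(EX (~p & q)) = {0, 4}, add states in Sat(q) with some successor in Z. Z1 = {0, 4, 5}; fixed.
Sat(E[q U EX (~p & q)]) = {0, 4, 5}
0 ∈ Sat(E[q U EX (~p & q)]) = {0, 4, 5}, so the formula holds at 0.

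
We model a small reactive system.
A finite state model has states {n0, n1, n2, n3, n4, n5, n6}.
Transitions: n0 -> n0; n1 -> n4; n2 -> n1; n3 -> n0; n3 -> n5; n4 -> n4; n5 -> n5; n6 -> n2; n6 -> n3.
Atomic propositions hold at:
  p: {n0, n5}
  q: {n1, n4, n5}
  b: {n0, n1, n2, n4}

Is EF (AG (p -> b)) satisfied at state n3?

Sat(p -> b) = {n0, n1, n2, n3, n4, n6}
AG (p -> b): greatest fixpoint, start Z0 = {n0, n1, n2, n3, n4, n6}, keep only states in Sat with every successor in Z. Z1 = {n0, n1, n2, n4, n6}; Z2 = {n0, n1, n2, n4}; fixed.
Sat(AG (p -> b)) = {n0, n1, n2, n4}
EF (AG (p -> b)): least fixpoint, start Z0 = {n0, n1, n2, n4}, add states with some successor in Z. Z1 = {n0, n1, n2, n3, n4, n6}; fixed.
Sat(EF (AG (p -> b))) = {n0, n1, n2, n3, n4, n6}
n3 ∈ Sat(EF (AG (p -> b))) = {n0, n1, n2, n3, n4, n6}, so the formula holds at n3.

Yes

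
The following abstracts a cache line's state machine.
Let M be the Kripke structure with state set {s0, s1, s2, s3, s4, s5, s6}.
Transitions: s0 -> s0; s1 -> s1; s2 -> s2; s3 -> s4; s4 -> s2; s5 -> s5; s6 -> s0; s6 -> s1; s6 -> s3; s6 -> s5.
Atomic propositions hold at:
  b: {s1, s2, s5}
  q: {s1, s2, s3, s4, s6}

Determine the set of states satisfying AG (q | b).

Sat(q | b) = {s1, s2, s3, s4, s5, s6}
AG (q | b): greatest fixpoint, start Z0 = {s1, s2, s3, s4, s5, s6}, keep only states in Sat with every successor in Z. Z1 = {s1, s2, s3, s4, s5}; fixed.
Sat(AG (q | b)) = {s1, s2, s3, s4, s5}

{s1, s2, s3, s4, s5}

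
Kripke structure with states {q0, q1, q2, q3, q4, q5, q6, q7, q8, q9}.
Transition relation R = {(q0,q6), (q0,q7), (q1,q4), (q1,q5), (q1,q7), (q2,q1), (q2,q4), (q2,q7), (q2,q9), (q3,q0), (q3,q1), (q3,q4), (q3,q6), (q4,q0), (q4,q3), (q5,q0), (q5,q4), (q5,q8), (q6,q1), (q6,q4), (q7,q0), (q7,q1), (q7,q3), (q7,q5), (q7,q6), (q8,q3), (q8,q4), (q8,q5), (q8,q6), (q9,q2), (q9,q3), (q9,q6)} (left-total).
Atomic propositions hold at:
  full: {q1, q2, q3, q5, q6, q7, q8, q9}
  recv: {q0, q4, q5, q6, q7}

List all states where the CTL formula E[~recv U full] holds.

Sat(~recv) = {q1, q2, q3, q8, q9}
E[~recv U full]: least fixpoint, start Z0 = Sat(full) = {q1, q2, q3, q5, q6, q7, q8, q9}, add states in Sat(~recv) with some successor in Z. Already a fixed point.
Sat(E[~recv U full]) = {q1, q2, q3, q5, q6, q7, q8, q9}

{q1, q2, q3, q5, q6, q7, q8, q9}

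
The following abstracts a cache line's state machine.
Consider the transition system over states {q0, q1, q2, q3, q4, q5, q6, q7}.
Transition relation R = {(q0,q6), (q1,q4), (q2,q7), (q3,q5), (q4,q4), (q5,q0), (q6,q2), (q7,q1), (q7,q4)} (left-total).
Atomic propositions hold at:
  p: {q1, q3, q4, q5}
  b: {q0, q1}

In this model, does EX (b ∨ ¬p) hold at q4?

Sat(¬p) = {q0, q2, q6, q7}
Sat(b ∨ ¬p) = {q0, q1, q2, q6, q7}
Sat(EX (b ∨ ¬p)) = {s : some successor in {q0, q1, q2, q6, q7}} = {q0, q2, q5, q6, q7}
q4 ∉ Sat(EX (b ∨ ¬p)) = {q0, q2, q5, q6, q7}, so the formula does not hold at q4.

No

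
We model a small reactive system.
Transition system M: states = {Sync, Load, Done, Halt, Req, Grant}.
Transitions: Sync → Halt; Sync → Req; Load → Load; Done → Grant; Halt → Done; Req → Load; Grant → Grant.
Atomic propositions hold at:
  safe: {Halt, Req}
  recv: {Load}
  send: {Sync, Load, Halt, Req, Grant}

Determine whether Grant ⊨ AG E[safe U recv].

E[safe U recv]: least fixpoint, start Z0 = Sat(recv) = {Load}, add states in Sat(safe) with some successor in Z. Z1 = {Load, Req}; fixed.
Sat(E[safe U recv]) = {Load, Req}
AG E[safe U recv]: greatest fixpoint, start Z0 = {Load, Req}, keep only states in Sat with every successor in Z. Already a fixed point.
Sat(AG E[safe U recv]) = {Load, Req}
Grant ∉ Sat(AG E[safe U recv]) = {Load, Req}, so the formula does not hold at Grant.

No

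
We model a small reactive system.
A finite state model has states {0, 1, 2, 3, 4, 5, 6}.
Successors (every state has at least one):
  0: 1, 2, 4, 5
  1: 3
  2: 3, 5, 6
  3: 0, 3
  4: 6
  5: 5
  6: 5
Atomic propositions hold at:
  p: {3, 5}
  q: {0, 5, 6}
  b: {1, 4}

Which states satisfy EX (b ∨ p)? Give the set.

{0, 1, 2, 3, 5, 6}

Sat(b ∨ p) = {1, 3, 4, 5}
Sat(EX (b ∨ p)) = {s : some successor in {1, 3, 4, 5}} = {0, 1, 2, 3, 5, 6}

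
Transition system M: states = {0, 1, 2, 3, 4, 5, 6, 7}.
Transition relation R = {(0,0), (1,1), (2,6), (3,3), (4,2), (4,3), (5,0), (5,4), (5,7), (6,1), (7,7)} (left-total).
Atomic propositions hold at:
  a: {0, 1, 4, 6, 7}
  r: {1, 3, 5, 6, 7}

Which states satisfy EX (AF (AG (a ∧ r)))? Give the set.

{1, 2, 4, 5, 6, 7}

Sat(a ∧ r) = {1, 6, 7}
AG (a ∧ r): greatest fixpoint, start Z0 = {1, 6, 7}, keep only states in Sat with every successor in Z. Already a fixed point.
Sat(AG (a ∧ r)) = {1, 6, 7}
AF (AG (a ∧ r)): least fixpoint, start Z0 = {1, 6, 7}, add states with every successor in Z. Z1 = {1, 2, 6, 7}; fixed.
Sat(AF (AG (a ∧ r))) = {1, 2, 6, 7}
Sat(EX (AF (AG (a ∧ r)))) = {s : some successor in {1, 2, 6, 7}} = {1, 2, 4, 5, 6, 7}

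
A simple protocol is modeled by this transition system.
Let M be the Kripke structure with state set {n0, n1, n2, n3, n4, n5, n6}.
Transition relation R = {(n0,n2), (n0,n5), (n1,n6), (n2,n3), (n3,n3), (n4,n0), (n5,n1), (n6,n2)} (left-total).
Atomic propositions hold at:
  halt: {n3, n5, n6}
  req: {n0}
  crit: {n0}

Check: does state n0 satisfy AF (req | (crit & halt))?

Yes

Sat(crit & halt) = ∅
Sat(req | (crit & halt)) = {n0}
AF (req | (crit & halt)): least fixpoint, start Z0 = {n0}, add states with every successor in Z. Z1 = {n0, n4}; fixed.
Sat(AF (req | (crit & halt))) = {n0, n4}
n0 ∈ Sat(AF (req | (crit & halt))) = {n0, n4}, so the formula holds at n0.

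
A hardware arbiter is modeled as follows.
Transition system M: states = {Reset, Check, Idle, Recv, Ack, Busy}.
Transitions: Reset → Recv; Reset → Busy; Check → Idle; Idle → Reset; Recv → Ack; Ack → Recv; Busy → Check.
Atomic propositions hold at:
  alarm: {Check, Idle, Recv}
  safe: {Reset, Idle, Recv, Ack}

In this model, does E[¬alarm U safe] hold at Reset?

Yes

Sat(¬alarm) = {Reset, Ack, Busy}
E[¬alarm U safe]: least fixpoint, start Z0 = Sat(safe) = {Reset, Idle, Recv, Ack}, add states in Sat(¬alarm) with some successor in Z. Already a fixed point.
Sat(E[¬alarm U safe]) = {Reset, Idle, Recv, Ack}
Reset ∈ Sat(E[¬alarm U safe]) = {Reset, Idle, Recv, Ack}, so the formula holds at Reset.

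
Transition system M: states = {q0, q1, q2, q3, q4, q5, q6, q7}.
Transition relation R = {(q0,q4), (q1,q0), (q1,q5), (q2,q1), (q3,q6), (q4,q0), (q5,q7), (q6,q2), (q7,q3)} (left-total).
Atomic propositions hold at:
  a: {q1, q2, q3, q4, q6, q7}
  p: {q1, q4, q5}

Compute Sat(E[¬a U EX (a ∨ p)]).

{q0, q1, q2, q3, q5, q6, q7}

Sat(¬a) = {q0, q5}
Sat(a ∨ p) = {q1, q2, q3, q4, q5, q6, q7}
Sat(EX (a ∨ p)) = {s : some successor in {q1, q2, q3, q4, q5, q6, q7}} = {q0, q1, q2, q3, q5, q6, q7}
E[¬a U EX (a ∨ p)]: least fixpoint, start Z0 = Sat(EX (a ∨ p)) = {q0, q1, q2, q3, q5, q6, q7}, add states in Sat(¬a) with some successor in Z. Already a fixed point.
Sat(E[¬a U EX (a ∨ p)]) = {q0, q1, q2, q3, q5, q6, q7}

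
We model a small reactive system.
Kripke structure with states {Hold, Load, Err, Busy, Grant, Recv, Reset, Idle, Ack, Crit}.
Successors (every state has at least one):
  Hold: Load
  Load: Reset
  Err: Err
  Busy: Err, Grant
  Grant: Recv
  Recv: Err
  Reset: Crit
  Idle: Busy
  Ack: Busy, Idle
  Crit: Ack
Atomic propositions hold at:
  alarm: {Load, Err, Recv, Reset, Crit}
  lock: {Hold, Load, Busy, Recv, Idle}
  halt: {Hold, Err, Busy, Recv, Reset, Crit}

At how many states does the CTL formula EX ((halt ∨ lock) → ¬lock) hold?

6

Sat(halt ∨ lock) = {Hold, Load, Err, Busy, Recv, Reset, Idle, Crit}
Sat(¬lock) = {Err, Grant, Reset, Ack, Crit}
Sat((halt ∨ lock) → ¬lock) = {Err, Grant, Reset, Ack, Crit}
Sat(EX ((halt ∨ lock) → ¬lock)) = {s : some successor in {Err, Grant, Reset, Ack, Crit}} = {Load, Err, Busy, Recv, Reset, Crit}
|Sat(EX ((halt ∨ lock) → ¬lock))| = |{Load, Err, Busy, Recv, Reset, Crit}| = 6.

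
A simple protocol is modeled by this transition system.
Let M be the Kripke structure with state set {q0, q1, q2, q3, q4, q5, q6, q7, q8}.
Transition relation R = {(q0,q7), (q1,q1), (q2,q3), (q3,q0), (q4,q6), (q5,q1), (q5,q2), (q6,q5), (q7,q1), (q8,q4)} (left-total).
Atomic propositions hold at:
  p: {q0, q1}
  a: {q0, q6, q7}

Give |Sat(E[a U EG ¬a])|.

5

Sat(¬a) = {q1, q2, q3, q4, q5, q8}
EG ¬a: greatest fixpoint, start Z0 = {q1, q2, q3, q4, q5, q8}, keep only states in Sat with some successor in Z. Z1 = {q1, q2, q5, q8}; Z2 = {q1, q5}; fixed.
Sat(EG ¬a) = {q1, q5}
E[a U EG ¬a]: least fixpoint, start Z0 = Sat(EG ¬a) = {q1, q5}, add states in Sat(a) with some successor in Z. Z1 = {q1, q5, q6, q7}; Z2 = {q0, q1, q5, q6, q7}; fixed.
Sat(E[a U EG ¬a]) = {q0, q1, q5, q6, q7}
|Sat(E[a U EG ¬a])| = |{q0, q1, q5, q6, q7}| = 5.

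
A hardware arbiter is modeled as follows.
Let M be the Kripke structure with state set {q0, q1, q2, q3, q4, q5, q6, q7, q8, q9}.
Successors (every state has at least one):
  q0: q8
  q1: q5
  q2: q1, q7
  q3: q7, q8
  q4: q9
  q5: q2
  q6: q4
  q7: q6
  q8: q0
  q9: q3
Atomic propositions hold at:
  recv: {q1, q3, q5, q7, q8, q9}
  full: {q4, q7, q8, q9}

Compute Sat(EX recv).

Sat(EX recv) = {s : some successor in {q1, q3, q5, q7, q8, q9}} = {q0, q1, q2, q3, q4, q9}

{q0, q1, q2, q3, q4, q9}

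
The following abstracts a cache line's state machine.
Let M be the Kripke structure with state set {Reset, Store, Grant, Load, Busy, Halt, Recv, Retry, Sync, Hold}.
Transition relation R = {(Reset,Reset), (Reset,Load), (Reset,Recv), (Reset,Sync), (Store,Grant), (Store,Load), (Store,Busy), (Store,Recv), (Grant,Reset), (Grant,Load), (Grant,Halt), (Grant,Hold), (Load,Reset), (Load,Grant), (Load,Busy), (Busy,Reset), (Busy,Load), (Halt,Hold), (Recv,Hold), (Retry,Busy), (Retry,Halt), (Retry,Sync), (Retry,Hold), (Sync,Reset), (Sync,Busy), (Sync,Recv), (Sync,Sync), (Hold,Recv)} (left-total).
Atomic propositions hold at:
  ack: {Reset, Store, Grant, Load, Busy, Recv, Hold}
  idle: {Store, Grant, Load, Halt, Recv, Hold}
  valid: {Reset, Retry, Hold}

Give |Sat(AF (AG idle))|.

3

AG idle: greatest fixpoint, start Z0 = {Store, Grant, Load, Halt, Recv, Hold}, keep only states in Sat with every successor in Z. Z1 = {Halt, Recv, Hold}; fixed.
Sat(AG idle) = {Halt, Recv, Hold}
AF (AG idle): least fixpoint, start Z0 = {Halt, Recv, Hold}, add states with every successor in Z. Already a fixed point.
Sat(AF (AG idle)) = {Halt, Recv, Hold}
|Sat(AF (AG idle))| = |{Halt, Recv, Hold}| = 3.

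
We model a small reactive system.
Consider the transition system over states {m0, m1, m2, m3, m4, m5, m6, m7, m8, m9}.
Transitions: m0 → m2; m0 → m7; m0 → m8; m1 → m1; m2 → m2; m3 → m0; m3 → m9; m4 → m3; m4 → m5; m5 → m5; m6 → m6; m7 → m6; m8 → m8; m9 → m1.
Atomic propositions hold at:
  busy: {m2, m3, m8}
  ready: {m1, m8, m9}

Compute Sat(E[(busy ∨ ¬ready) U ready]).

{m0, m1, m3, m4, m8, m9}

Sat(¬ready) = {m0, m2, m3, m4, m5, m6, m7}
Sat(busy ∨ ¬ready) = {m0, m2, m3, m4, m5, m6, m7, m8}
E[(busy ∨ ¬ready) U ready]: least fixpoint, start Z0 = Sat(ready) = {m1, m8, m9}, add states in Sat(busy ∨ ¬ready) with some successor in Z. Z1 = {m0, m1, m3, m8, m9}; Z2 = {m0, m1, m3, m4, m8, m9}; fixed.
Sat(E[(busy ∨ ¬ready) U ready]) = {m0, m1, m3, m4, m8, m9}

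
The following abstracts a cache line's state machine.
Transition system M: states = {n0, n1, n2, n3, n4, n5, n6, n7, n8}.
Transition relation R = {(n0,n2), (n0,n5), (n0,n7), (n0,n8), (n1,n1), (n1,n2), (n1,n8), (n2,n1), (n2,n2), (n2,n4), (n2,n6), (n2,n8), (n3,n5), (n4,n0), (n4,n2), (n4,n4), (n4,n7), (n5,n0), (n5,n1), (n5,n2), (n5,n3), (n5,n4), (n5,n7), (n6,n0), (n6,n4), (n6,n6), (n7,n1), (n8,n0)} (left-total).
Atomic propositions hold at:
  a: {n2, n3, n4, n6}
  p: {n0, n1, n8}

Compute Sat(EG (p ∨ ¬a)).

Sat(¬a) = {n0, n1, n5, n7, n8}
Sat(p ∨ ¬a) = {n0, n1, n5, n7, n8}
EG (p ∨ ¬a): greatest fixpoint, start Z0 = {n0, n1, n5, n7, n8}, keep only states in Sat with some successor in Z. Already a fixed point.
Sat(EG (p ∨ ¬a)) = {n0, n1, n5, n7, n8}

{n0, n1, n5, n7, n8}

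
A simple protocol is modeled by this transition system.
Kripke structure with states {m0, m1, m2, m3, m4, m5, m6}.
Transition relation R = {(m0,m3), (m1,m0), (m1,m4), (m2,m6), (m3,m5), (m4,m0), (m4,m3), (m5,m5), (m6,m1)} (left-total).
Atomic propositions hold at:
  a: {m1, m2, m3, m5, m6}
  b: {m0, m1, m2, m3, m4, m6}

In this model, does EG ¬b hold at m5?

Sat(¬b) = {m5}
EG ¬b: greatest fixpoint, start Z0 = {m5}, keep only states in Sat with some successor in Z. Already a fixed point.
Sat(EG ¬b) = {m5}
m5 ∈ Sat(EG ¬b) = {m5}, so the formula holds at m5.

Yes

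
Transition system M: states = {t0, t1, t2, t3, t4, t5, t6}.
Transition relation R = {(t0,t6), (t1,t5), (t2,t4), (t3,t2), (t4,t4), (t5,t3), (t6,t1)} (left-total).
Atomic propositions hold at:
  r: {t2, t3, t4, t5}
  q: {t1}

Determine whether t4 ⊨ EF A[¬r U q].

Sat(¬r) = {t0, t1, t6}
A[¬r U q]: least fixpoint, start Z0 = Sat(q) = {t1}, add states in Sat(¬r) with every successor in Z. Z1 = {t1, t6}; Z2 = {t0, t1, t6}; fixed.
Sat(A[¬r U q]) = {t0, t1, t6}
EF A[¬r U q]: least fixpoint, start Z0 = {t0, t1, t6}, add states with some successor in Z. Already a fixed point.
Sat(EF A[¬r U q]) = {t0, t1, t6}
t4 ∉ Sat(EF A[¬r U q]) = {t0, t1, t6}, so the formula does not hold at t4.

No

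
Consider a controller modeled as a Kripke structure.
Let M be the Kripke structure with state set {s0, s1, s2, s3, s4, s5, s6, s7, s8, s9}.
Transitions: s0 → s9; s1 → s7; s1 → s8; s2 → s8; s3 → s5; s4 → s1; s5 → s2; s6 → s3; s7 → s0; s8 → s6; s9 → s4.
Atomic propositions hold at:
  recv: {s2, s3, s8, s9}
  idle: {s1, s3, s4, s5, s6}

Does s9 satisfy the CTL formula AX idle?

Yes

Sat(AX idle) = {s : every successor in {s1, s3, s4, s5, s6}} = {s3, s4, s6, s8, s9}
s9 ∈ Sat(AX idle) = {s3, s4, s6, s8, s9}, so the formula holds at s9.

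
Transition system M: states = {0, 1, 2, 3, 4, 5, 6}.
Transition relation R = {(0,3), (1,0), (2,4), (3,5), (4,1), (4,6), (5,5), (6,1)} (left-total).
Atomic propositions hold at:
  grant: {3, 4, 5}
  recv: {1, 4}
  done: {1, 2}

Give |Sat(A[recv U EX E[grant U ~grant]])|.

4

Sat(~grant) = {0, 1, 2, 6}
E[grant U ~grant]: least fixpoint, start Z0 = Sat(~grant) = {0, 1, 2, 6}, add states in Sat(grant) with some successor in Z. Z1 = {0, 1, 2, 4, 6}; fixed.
Sat(E[grant U ~grant]) = {0, 1, 2, 4, 6}
Sat(EX E[grant U ~grant]) = {s : some successor in {0, 1, 2, 4, 6}} = {1, 2, 4, 6}
A[recv U EX E[grant U ~grant]]: least fixpoint, start Z0 = Sat(EX E[grant U ~grant]) = {1, 2, 4, 6}, add states in Sat(recv) with every successor in Z. Already a fixed point.
Sat(A[recv U EX E[grant U ~grant]]) = {1, 2, 4, 6}
|Sat(A[recv U EX E[grant U ~grant]])| = |{1, 2, 4, 6}| = 4.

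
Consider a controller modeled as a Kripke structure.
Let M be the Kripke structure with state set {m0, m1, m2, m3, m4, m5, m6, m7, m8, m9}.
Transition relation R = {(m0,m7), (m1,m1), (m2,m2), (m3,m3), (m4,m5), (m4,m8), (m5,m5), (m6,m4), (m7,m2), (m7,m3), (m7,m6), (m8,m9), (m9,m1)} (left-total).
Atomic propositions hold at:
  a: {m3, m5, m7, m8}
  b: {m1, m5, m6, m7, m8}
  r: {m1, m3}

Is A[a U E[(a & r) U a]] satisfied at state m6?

Sat(a & r) = {m3}
E[(a & r) U a]: least fixpoint, start Z0 = Sat(a) = {m3, m5, m7, m8}, add states in Sat(a & r) with some successor in Z. Already a fixed point.
Sat(E[(a & r) U a]) = {m3, m5, m7, m8}
A[a U E[(a & r) U a]]: least fixpoint, start Z0 = Sat(E[(a & r) U a]) = {m3, m5, m7, m8}, add states in Sat(a) with every successor in Z. Already a fixed point.
Sat(A[a U E[(a & r) U a]]) = {m3, m5, m7, m8}
m6 ∉ Sat(A[a U E[(a & r) U a]]) = {m3, m5, m7, m8}, so the formula does not hold at m6.

No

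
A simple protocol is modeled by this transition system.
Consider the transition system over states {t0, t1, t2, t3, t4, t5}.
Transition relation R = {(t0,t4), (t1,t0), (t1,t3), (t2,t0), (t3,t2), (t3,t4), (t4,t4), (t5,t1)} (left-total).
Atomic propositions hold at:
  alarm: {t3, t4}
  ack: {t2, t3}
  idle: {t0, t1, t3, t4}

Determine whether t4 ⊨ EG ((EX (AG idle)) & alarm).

AG idle: greatest fixpoint, start Z0 = {t0, t1, t3, t4}, keep only states in Sat with every successor in Z. Z1 = {t0, t1, t4}; Z2 = {t0, t4}; fixed.
Sat(AG idle) = {t0, t4}
Sat(EX (AG idle)) = {s : some successor in {t0, t4}} = {t0, t1, t2, t3, t4}
Sat((EX (AG idle)) & alarm) = {t3, t4}
EG ((EX (AG idle)) & alarm): greatest fixpoint, start Z0 = {t3, t4}, keep only states in Sat with some successor in Z. Already a fixed point.
Sat(EG ((EX (AG idle)) & alarm)) = {t3, t4}
t4 ∈ Sat(EG ((EX (AG idle)) & alarm)) = {t3, t4}, so the formula holds at t4.

Yes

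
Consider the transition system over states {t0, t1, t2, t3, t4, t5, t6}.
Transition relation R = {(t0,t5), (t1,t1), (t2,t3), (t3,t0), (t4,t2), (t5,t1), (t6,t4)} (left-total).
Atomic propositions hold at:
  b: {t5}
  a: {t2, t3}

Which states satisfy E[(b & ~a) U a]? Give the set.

{t2, t3}

Sat(~a) = {t0, t1, t4, t5, t6}
Sat(b & ~a) = {t5}
E[(b & ~a) U a]: least fixpoint, start Z0 = Sat(a) = {t2, t3}, add states in Sat(b & ~a) with some successor in Z. Already a fixed point.
Sat(E[(b & ~a) U a]) = {t2, t3}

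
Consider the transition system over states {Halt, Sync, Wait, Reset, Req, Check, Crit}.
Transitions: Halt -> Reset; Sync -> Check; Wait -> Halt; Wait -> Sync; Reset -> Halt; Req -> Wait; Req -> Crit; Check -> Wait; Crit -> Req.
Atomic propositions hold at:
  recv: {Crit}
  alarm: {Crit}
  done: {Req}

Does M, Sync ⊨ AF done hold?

AF done: least fixpoint, start Z0 = {Req}, add states with every successor in Z. Z1 = {Req, Crit}; fixed.
Sat(AF done) = {Req, Crit}
Sync ∉ Sat(AF done) = {Req, Crit}, so the formula does not hold at Sync.

No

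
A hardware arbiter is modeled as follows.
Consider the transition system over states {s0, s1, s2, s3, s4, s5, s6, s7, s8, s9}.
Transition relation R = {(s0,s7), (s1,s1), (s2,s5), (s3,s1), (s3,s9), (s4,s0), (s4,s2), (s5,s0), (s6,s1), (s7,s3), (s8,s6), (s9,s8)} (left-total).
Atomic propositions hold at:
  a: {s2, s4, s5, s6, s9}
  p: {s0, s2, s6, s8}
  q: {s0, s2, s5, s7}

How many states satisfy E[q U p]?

5

E[q U p]: least fixpoint, start Z0 = Sat(p) = {s0, s2, s6, s8}, add states in Sat(q) with some successor in Z. Z1 = {s0, s2, s5, s6, s8}; fixed.
Sat(E[q U p]) = {s0, s2, s5, s6, s8}
|Sat(E[q U p])| = |{s0, s2, s5, s6, s8}| = 5.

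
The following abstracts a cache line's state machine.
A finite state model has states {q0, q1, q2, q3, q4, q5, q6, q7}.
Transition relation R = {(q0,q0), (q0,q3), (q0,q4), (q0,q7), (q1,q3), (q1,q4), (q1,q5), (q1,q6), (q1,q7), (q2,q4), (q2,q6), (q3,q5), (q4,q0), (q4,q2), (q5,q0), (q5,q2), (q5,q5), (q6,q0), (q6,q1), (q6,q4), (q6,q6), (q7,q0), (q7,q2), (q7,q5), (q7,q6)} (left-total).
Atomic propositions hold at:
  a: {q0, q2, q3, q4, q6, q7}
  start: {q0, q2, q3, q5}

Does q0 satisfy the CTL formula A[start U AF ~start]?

No

Sat(~start) = {q1, q4, q6, q7}
AF ~start: least fixpoint, start Z0 = {q1, q4, q6, q7}, add states with every successor in Z. Z1 = {q1, q2, q4, q6, q7}; fixed.
Sat(AF ~start) = {q1, q2, q4, q6, q7}
A[start U AF ~start]: least fixpoint, start Z0 = Sat(AF ~start) = {q1, q2, q4, q6, q7}, add states in Sat(start) with every successor in Z. Already a fixed point.
Sat(A[start U AF ~start]) = {q1, q2, q4, q6, q7}
q0 ∉ Sat(A[start U AF ~start]) = {q1, q2, q4, q6, q7}, so the formula does not hold at q0.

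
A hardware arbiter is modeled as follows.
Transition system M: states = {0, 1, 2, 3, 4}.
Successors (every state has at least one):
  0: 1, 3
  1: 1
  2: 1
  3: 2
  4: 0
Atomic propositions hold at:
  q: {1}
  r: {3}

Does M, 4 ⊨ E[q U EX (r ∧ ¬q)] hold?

No

Sat(¬q) = {0, 2, 3, 4}
Sat(r ∧ ¬q) = {3}
Sat(EX (r ∧ ¬q)) = {s : some successor in {3}} = {0}
E[q U EX (r ∧ ¬q)]: least fixpoint, start Z0 = Sat(EX (r ∧ ¬q)) = {0}, add states in Sat(q) with some successor in Z. Already a fixed point.
Sat(E[q U EX (r ∧ ¬q)]) = {0}
4 ∉ Sat(E[q U EX (r ∧ ¬q)]) = {0}, so the formula does not hold at 4.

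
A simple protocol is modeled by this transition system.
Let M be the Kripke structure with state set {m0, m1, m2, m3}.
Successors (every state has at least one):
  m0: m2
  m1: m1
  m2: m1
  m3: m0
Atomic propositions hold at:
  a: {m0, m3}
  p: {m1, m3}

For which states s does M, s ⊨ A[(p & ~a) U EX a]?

{m3}

Sat(~a) = {m1, m2}
Sat(p & ~a) = {m1}
Sat(EX a) = {s : some successor in {m0, m3}} = {m3}
A[(p & ~a) U EX a]: least fixpoint, start Z0 = Sat(EX a) = {m3}, add states in Sat(p & ~a) with every successor in Z. Already a fixed point.
Sat(A[(p & ~a) U EX a]) = {m3}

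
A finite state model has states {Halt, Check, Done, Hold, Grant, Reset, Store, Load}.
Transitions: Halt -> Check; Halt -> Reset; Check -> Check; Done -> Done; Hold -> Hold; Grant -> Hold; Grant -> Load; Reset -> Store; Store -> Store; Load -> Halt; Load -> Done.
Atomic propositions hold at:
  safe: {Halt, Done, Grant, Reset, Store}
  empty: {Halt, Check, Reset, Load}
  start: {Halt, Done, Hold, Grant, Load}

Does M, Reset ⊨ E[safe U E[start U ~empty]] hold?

Sat(~empty) = {Done, Hold, Grant, Store}
E[start U ~empty]: least fixpoint, start Z0 = Sat(~empty) = {Done, Hold, Grant, Store}, add states in Sat(start) with some successor in Z. Z1 = {Done, Hold, Grant, Store, Load}; fixed.
Sat(E[start U ~empty]) = {Done, Hold, Grant, Store, Load}
E[safe U E[start U ~empty]]: least fixpoint, start Z0 = Sat(E[start U ~empty]) = {Done, Hold, Grant, Store, Load}, add states in Sat(safe) with some successor in Z. Z1 = {Done, Hold, Grant, Reset, Store, Load}; Z2 = {Halt, Done, Hold, Grant, Reset, Store, Load}; fixed.
Sat(E[safe U E[start U ~empty]]) = {Halt, Done, Hold, Grant, Reset, Store, Load}
Reset ∈ Sat(E[safe U E[start U ~empty]]) = {Halt, Done, Hold, Grant, Reset, Store, Load}, so the formula holds at Reset.

Yes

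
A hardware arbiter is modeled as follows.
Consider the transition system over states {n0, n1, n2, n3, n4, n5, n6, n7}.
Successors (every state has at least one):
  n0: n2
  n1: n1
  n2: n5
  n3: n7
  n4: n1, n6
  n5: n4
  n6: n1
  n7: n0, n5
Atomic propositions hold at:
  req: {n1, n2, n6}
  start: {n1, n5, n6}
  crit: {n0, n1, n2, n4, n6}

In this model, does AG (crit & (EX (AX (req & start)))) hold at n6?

Yes

Sat(req & start) = {n1, n6}
Sat(AX (req & start)) = {s : every successor in {n1, n6}} = {n1, n4, n6}
Sat(EX (AX (req & start))) = {s : some successor in {n1, n4, n6}} = {n1, n4, n5, n6}
Sat(crit & (EX (AX (req & start)))) = {n1, n4, n6}
AG (crit & (EX (AX (req & start)))): greatest fixpoint, start Z0 = {n1, n4, n6}, keep only states in Sat with every successor in Z. Already a fixed point.
Sat(AG (crit & (EX (AX (req & start))))) = {n1, n4, n6}
n6 ∈ Sat(AG (crit & (EX (AX (req & start))))) = {n1, n4, n6}, so the formula holds at n6.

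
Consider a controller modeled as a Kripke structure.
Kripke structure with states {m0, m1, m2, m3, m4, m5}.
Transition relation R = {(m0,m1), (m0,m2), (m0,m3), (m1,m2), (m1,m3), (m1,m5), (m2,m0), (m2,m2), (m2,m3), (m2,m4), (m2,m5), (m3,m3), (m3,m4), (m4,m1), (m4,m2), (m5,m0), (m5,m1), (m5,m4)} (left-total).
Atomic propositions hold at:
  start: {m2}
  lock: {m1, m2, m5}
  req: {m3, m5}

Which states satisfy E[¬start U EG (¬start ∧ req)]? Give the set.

{m0, m1, m3, m4, m5}

Sat(¬start) = {m0, m1, m3, m4, m5}
Sat(¬start ∧ req) = {m3, m5}
EG (¬start ∧ req): greatest fixpoint, start Z0 = {m3, m5}, keep only states in Sat with some successor in Z. Z1 = {m3}; fixed.
Sat(EG (¬start ∧ req)) = {m3}
E[¬start U EG (¬start ∧ req)]: least fixpoint, start Z0 = Sat(EG (¬start ∧ req)) = {m3}, add states in Sat(¬start) with some successor in Z. Z1 = {m0, m1, m3}; Z2 = {m0, m1, m3, m4, m5}; fixed.
Sat(E[¬start U EG (¬start ∧ req)]) = {m0, m1, m3, m4, m5}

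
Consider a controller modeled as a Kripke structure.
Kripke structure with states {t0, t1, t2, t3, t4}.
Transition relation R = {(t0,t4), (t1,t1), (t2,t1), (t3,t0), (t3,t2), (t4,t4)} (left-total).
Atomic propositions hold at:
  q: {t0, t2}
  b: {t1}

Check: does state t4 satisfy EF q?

No

EF q: least fixpoint, start Z0 = {t0, t2}, add states with some successor in Z. Z1 = {t0, t2, t3}; fixed.
Sat(EF q) = {t0, t2, t3}
t4 ∉ Sat(EF q) = {t0, t2, t3}, so the formula does not hold at t4.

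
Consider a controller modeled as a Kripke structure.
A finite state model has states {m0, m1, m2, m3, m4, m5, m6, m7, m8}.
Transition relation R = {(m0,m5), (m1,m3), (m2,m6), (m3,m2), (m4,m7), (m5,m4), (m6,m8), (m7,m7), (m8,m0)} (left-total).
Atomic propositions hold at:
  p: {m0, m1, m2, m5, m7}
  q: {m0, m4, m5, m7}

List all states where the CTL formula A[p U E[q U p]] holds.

{m0, m1, m2, m4, m5, m7}

E[q U p]: least fixpoint, start Z0 = Sat(p) = {m0, m1, m2, m5, m7}, add states in Sat(q) with some successor in Z. Z1 = {m0, m1, m2, m4, m5, m7}; fixed.
Sat(E[q U p]) = {m0, m1, m2, m4, m5, m7}
A[p U E[q U p]]: least fixpoint, start Z0 = Sat(E[q U p]) = {m0, m1, m2, m4, m5, m7}, add states in Sat(p) with every successor in Z. Already a fixed point.
Sat(A[p U E[q U p]]) = {m0, m1, m2, m4, m5, m7}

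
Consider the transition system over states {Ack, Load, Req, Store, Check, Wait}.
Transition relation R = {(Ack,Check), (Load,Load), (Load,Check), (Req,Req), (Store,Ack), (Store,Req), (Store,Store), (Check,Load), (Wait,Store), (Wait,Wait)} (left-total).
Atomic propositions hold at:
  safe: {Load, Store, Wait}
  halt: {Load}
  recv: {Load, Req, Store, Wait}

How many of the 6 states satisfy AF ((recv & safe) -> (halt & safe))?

4

Sat(recv & safe) = {Load, Store, Wait}
Sat(halt & safe) = {Load}
Sat((recv & safe) -> (halt & safe)) = {Ack, Load, Req, Check}
AF ((recv & safe) -> (halt & safe)): least fixpoint, start Z0 = {Ack, Load, Req, Check}, add states with every successor in Z. Already a fixed point.
Sat(AF ((recv & safe) -> (halt & safe))) = {Ack, Load, Req, Check}
|Sat(AF ((recv & safe) -> (halt & safe)))| = |{Ack, Load, Req, Check}| = 4.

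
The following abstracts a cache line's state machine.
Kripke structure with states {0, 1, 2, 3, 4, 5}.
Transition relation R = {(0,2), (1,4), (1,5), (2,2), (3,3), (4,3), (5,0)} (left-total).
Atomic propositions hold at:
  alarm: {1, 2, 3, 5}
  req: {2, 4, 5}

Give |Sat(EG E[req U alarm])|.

E[req U alarm]: least fixpoint, start Z0 = Sat(alarm) = {1, 2, 3, 5}, add states in Sat(req) with some successor in Z. Z1 = {1, 2, 3, 4, 5}; fixed.
Sat(E[req U alarm]) = {1, 2, 3, 4, 5}
EG E[req U alarm]: greatest fixpoint, start Z0 = {1, 2, 3, 4, 5}, keep only states in Sat with some successor in Z. Z1 = {1, 2, 3, 4}; fixed.
Sat(EG E[req U alarm]) = {1, 2, 3, 4}
|Sat(EG E[req U alarm])| = |{1, 2, 3, 4}| = 4.

4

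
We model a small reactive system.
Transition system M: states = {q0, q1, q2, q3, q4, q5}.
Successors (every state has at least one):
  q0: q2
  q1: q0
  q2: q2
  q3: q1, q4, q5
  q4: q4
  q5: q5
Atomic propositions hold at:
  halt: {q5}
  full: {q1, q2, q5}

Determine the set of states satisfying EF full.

{q0, q1, q2, q3, q5}

EF full: least fixpoint, start Z0 = {q1, q2, q5}, add states with some successor in Z. Z1 = {q0, q1, q2, q3, q5}; fixed.
Sat(EF full) = {q0, q1, q2, q3, q5}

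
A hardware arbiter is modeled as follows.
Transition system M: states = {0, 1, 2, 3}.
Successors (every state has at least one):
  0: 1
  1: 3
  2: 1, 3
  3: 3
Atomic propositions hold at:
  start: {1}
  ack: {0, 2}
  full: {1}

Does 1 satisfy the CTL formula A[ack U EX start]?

Sat(EX start) = {s : some successor in {1}} = {0, 2}
A[ack U EX start]: least fixpoint, start Z0 = Sat(EX start) = {0, 2}, add states in Sat(ack) with every successor in Z. Already a fixed point.
Sat(A[ack U EX start]) = {0, 2}
1 ∉ Sat(A[ack U EX start]) = {0, 2}, so the formula does not hold at 1.

No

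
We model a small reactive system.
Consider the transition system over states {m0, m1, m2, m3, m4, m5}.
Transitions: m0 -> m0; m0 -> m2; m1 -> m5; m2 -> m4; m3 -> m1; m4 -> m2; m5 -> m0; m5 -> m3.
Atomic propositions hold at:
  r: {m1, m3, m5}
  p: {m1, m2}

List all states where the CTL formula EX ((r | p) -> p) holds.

Sat(r | p) = {m1, m2, m3, m5}
Sat((r | p) -> p) = {m0, m1, m2, m4}
Sat(EX ((r | p) -> p)) = {s : some successor in {m0, m1, m2, m4}} = {m0, m2, m3, m4, m5}

{m0, m2, m3, m4, m5}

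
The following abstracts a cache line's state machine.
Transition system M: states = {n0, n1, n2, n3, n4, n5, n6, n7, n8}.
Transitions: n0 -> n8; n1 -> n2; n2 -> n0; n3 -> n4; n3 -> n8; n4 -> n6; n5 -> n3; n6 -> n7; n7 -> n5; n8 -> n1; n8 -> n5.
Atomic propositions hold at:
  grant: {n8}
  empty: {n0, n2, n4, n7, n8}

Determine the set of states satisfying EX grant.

Sat(EX grant) = {s : some successor in {n8}} = {n0, n3}

{n0, n3}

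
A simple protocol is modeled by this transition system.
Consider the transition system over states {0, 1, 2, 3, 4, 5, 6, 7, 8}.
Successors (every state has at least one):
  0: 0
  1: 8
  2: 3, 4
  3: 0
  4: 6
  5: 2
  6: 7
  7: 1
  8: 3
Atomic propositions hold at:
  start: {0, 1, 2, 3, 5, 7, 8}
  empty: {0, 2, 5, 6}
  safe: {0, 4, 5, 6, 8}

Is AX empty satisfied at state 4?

Sat(AX empty) = {s : every successor in {0, 2, 5, 6}} = {0, 3, 4, 5}
4 ∈ Sat(AX empty) = {0, 3, 4, 5}, so the formula holds at 4.

Yes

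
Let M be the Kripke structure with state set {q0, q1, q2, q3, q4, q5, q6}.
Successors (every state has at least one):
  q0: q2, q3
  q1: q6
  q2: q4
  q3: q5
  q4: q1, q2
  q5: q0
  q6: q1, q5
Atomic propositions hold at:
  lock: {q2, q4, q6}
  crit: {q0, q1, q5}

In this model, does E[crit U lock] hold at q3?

E[crit U lock]: least fixpoint, start Z0 = Sat(lock) = {q2, q4, q6}, add states in Sat(crit) with some successor in Z. Z1 = {q0, q1, q2, q4, q6}; Z2 = {q0, q1, q2, q4, q5, q6}; fixed.
Sat(E[crit U lock]) = {q0, q1, q2, q4, q5, q6}
q3 ∉ Sat(E[crit U lock]) = {q0, q1, q2, q4, q5, q6}, so the formula does not hold at q3.

No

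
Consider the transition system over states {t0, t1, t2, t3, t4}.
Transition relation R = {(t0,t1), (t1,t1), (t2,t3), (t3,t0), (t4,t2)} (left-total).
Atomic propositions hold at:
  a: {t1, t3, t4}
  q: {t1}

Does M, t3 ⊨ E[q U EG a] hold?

No

EG a: greatest fixpoint, start Z0 = {t1, t3, t4}, keep only states in Sat with some successor in Z. Z1 = {t1}; fixed.
Sat(EG a) = {t1}
E[q U EG a]: least fixpoint, start Z0 = Sat(EG a) = {t1}, add states in Sat(q) with some successor in Z. Already a fixed point.
Sat(E[q U EG a]) = {t1}
t3 ∉ Sat(E[q U EG a]) = {t1}, so the formula does not hold at t3.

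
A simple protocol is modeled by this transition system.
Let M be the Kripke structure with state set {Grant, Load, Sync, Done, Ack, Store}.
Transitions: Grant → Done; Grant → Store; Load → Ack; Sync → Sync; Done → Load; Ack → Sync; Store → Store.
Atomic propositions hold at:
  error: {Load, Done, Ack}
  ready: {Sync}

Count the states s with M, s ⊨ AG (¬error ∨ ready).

Sat(¬error) = {Grant, Sync, Store}
Sat(¬error ∨ ready) = {Grant, Sync, Store}
AG (¬error ∨ ready): greatest fixpoint, start Z0 = {Grant, Sync, Store}, keep only states in Sat with every successor in Z. Z1 = {Sync, Store}; fixed.
Sat(AG (¬error ∨ ready)) = {Sync, Store}
|Sat(AG (¬error ∨ ready))| = |{Sync, Store}| = 2.

2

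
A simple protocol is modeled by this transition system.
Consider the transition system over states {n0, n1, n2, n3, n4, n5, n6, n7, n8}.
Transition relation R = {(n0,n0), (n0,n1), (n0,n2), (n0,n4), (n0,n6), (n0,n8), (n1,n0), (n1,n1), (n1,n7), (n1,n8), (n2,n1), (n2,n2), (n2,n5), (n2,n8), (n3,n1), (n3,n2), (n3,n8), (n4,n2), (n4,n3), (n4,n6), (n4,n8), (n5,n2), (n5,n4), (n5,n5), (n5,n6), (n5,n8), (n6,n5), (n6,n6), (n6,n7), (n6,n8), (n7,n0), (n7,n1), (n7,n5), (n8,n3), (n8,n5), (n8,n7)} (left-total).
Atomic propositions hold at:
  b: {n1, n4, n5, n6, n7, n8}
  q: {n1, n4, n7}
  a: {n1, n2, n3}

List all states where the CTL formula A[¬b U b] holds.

{n1, n4, n5, n6, n7, n8}

Sat(¬b) = {n0, n2, n3}
A[¬b U b]: least fixpoint, start Z0 = Sat(b) = {n1, n4, n5, n6, n7, n8}, add states in Sat(¬b) with every successor in Z. Already a fixed point.
Sat(A[¬b U b]) = {n1, n4, n5, n6, n7, n8}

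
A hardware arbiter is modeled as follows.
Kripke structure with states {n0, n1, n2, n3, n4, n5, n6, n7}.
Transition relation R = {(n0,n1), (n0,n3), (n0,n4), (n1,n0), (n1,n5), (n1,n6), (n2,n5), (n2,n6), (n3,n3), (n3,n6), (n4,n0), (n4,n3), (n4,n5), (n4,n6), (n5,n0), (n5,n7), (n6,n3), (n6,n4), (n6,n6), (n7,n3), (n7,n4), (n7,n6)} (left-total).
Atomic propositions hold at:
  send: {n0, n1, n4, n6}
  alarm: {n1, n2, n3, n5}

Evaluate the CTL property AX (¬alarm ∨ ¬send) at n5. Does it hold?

Yes

Sat(¬alarm) = {n0, n4, n6, n7}
Sat(¬send) = {n2, n3, n5, n7}
Sat(¬alarm ∨ ¬send) = {n0, n2, n3, n4, n5, n6, n7}
Sat(AX (¬alarm ∨ ¬send)) = {s : every successor in {n0, n2, n3, n4, n5, n6, n7}} = {n1, n2, n3, n4, n5, n6, n7}
n5 ∈ Sat(AX (¬alarm ∨ ¬send)) = {n1, n2, n3, n4, n5, n6, n7}, so the formula holds at n5.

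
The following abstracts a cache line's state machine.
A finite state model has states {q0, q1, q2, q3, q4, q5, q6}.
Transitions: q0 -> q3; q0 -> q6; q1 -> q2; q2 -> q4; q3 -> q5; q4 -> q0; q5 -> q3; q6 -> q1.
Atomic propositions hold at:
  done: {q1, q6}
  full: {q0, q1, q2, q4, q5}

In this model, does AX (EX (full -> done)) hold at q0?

Sat(full -> done) = {q1, q3, q6}
Sat(EX (full -> done)) = {s : some successor in {q1, q3, q6}} = {q0, q5, q6}
Sat(AX (EX (full -> done))) = {s : every successor in {q0, q5, q6}} = {q3, q4}
q0 ∉ Sat(AX (EX (full -> done))) = {q3, q4}, so the formula does not hold at q0.

No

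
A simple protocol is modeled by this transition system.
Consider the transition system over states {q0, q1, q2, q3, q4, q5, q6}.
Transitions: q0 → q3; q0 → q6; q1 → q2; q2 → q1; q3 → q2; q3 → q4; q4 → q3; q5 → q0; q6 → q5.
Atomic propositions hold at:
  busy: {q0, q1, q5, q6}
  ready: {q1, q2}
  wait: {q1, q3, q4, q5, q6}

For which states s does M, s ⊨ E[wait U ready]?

{q1, q2, q3, q4}

E[wait U ready]: least fixpoint, start Z0 = Sat(ready) = {q1, q2}, add states in Sat(wait) with some successor in Z. Z1 = {q1, q2, q3}; Z2 = {q1, q2, q3, q4}; fixed.
Sat(E[wait U ready]) = {q1, q2, q3, q4}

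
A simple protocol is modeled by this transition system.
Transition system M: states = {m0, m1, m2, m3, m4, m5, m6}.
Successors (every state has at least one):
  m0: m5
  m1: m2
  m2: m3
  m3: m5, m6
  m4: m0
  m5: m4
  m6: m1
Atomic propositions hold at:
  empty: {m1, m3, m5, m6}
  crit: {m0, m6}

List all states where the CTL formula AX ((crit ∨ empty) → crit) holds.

{m1, m4, m5}

Sat(crit ∨ empty) = {m0, m1, m3, m5, m6}
Sat((crit ∨ empty) → crit) = {m0, m2, m4, m6}
Sat(AX ((crit ∨ empty) → crit)) = {s : every successor in {m0, m2, m4, m6}} = {m1, m4, m5}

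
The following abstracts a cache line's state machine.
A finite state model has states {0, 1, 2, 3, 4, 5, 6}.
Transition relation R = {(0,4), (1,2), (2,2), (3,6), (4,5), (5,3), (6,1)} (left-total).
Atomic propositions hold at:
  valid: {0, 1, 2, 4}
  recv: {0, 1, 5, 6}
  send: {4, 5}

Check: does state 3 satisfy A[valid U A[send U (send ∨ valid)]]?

No

Sat(send ∨ valid) = {0, 1, 2, 4, 5}
A[send U (send ∨ valid)]: least fixpoint, start Z0 = Sat((send ∨ valid)) = {0, 1, 2, 4, 5}, add states in Sat(send) with every successor in Z. Already a fixed point.
Sat(A[send U (send ∨ valid)]) = {0, 1, 2, 4, 5}
A[valid U A[send U (send ∨ valid)]]: least fixpoint, start Z0 = Sat(A[send U (send ∨ valid)]) = {0, 1, 2, 4, 5}, add states in Sat(valid) with every successor in Z. Already a fixed point.
Sat(A[valid U A[send U (send ∨ valid)]]) = {0, 1, 2, 4, 5}
3 ∉ Sat(A[valid U A[send U (send ∨ valid)]]) = {0, 1, 2, 4, 5}, so the formula does not hold at 3.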